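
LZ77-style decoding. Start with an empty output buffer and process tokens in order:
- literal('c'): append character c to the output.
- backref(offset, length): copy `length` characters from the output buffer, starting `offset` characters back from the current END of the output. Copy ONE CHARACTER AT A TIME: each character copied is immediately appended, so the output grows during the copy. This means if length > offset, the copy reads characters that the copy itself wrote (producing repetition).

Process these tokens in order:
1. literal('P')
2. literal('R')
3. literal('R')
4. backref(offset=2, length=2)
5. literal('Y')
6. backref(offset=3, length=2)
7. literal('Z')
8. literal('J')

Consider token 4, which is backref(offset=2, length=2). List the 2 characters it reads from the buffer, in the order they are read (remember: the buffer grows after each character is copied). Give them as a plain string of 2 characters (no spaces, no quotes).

Token 1: literal('P'). Output: "P"
Token 2: literal('R'). Output: "PR"
Token 3: literal('R'). Output: "PRR"
Token 4: backref(off=2, len=2). Buffer before: "PRR" (len 3)
  byte 1: read out[1]='R', append. Buffer now: "PRRR"
  byte 2: read out[2]='R', append. Buffer now: "PRRRR"

Answer: RR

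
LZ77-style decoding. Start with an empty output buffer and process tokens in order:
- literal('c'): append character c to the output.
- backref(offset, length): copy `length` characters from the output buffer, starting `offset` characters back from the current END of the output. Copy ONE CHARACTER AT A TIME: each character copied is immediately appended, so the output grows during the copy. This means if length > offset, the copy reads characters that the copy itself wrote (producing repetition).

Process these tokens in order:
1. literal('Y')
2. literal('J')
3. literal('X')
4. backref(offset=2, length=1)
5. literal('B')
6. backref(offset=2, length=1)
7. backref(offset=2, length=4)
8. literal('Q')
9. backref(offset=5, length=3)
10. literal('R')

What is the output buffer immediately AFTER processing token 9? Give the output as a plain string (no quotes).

Answer: YJXJBJBJBJQBJB

Derivation:
Token 1: literal('Y'). Output: "Y"
Token 2: literal('J'). Output: "YJ"
Token 3: literal('X'). Output: "YJX"
Token 4: backref(off=2, len=1). Copied 'J' from pos 1. Output: "YJXJ"
Token 5: literal('B'). Output: "YJXJB"
Token 6: backref(off=2, len=1). Copied 'J' from pos 3. Output: "YJXJBJ"
Token 7: backref(off=2, len=4) (overlapping!). Copied 'BJBJ' from pos 4. Output: "YJXJBJBJBJ"
Token 8: literal('Q'). Output: "YJXJBJBJBJQ"
Token 9: backref(off=5, len=3). Copied 'BJB' from pos 6. Output: "YJXJBJBJBJQBJB"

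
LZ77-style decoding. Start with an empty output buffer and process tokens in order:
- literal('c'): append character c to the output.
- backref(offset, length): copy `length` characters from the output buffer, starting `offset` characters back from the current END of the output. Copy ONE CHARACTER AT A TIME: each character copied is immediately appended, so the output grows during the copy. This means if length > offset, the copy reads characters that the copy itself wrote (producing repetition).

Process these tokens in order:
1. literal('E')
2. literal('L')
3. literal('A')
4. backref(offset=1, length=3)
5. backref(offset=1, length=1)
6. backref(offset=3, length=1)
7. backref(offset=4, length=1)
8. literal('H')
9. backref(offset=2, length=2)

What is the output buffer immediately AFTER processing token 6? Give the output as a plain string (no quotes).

Answer: ELAAAAAA

Derivation:
Token 1: literal('E'). Output: "E"
Token 2: literal('L'). Output: "EL"
Token 3: literal('A'). Output: "ELA"
Token 4: backref(off=1, len=3) (overlapping!). Copied 'AAA' from pos 2. Output: "ELAAAA"
Token 5: backref(off=1, len=1). Copied 'A' from pos 5. Output: "ELAAAAA"
Token 6: backref(off=3, len=1). Copied 'A' from pos 4. Output: "ELAAAAAA"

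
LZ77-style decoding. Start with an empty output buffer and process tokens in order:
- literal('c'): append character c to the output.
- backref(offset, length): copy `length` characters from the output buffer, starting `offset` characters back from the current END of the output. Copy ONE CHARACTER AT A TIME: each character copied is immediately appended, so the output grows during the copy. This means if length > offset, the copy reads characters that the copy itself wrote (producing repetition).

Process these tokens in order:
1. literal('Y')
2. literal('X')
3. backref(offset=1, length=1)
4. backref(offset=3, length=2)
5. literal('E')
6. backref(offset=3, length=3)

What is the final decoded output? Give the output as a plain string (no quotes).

Token 1: literal('Y'). Output: "Y"
Token 2: literal('X'). Output: "YX"
Token 3: backref(off=1, len=1). Copied 'X' from pos 1. Output: "YXX"
Token 4: backref(off=3, len=2). Copied 'YX' from pos 0. Output: "YXXYX"
Token 5: literal('E'). Output: "YXXYXE"
Token 6: backref(off=3, len=3). Copied 'YXE' from pos 3. Output: "YXXYXEYXE"

Answer: YXXYXEYXE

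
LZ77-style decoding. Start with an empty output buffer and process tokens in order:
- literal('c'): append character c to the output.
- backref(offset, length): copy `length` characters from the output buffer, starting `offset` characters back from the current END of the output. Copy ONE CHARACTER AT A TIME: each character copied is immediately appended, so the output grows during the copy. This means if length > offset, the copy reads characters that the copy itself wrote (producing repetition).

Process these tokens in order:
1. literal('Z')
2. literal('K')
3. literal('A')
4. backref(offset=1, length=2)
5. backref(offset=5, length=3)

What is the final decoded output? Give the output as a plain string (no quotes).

Token 1: literal('Z'). Output: "Z"
Token 2: literal('K'). Output: "ZK"
Token 3: literal('A'). Output: "ZKA"
Token 4: backref(off=1, len=2) (overlapping!). Copied 'AA' from pos 2. Output: "ZKAAA"
Token 5: backref(off=5, len=3). Copied 'ZKA' from pos 0. Output: "ZKAAAZKA"

Answer: ZKAAAZKA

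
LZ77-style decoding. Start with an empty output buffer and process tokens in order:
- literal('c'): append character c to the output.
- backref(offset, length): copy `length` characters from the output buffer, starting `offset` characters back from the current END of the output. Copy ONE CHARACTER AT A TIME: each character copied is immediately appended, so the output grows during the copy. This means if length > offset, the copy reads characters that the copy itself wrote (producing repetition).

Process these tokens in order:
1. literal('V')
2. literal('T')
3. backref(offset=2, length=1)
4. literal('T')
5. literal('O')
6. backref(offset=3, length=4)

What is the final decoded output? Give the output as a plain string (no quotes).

Answer: VTVTOVTOV

Derivation:
Token 1: literal('V'). Output: "V"
Token 2: literal('T'). Output: "VT"
Token 3: backref(off=2, len=1). Copied 'V' from pos 0. Output: "VTV"
Token 4: literal('T'). Output: "VTVT"
Token 5: literal('O'). Output: "VTVTO"
Token 6: backref(off=3, len=4) (overlapping!). Copied 'VTOV' from pos 2. Output: "VTVTOVTOV"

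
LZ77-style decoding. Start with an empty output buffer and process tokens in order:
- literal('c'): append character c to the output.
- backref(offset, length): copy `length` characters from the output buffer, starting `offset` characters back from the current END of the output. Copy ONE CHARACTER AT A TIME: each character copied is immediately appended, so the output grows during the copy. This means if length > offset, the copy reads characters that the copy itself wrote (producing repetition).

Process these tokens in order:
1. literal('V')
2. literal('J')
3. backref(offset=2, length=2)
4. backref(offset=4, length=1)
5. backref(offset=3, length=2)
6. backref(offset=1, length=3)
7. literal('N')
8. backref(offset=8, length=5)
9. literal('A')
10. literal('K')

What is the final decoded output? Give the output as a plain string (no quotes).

Answer: VJVJVVJJJJNJVVJJAK

Derivation:
Token 1: literal('V'). Output: "V"
Token 2: literal('J'). Output: "VJ"
Token 3: backref(off=2, len=2). Copied 'VJ' from pos 0. Output: "VJVJ"
Token 4: backref(off=4, len=1). Copied 'V' from pos 0. Output: "VJVJV"
Token 5: backref(off=3, len=2). Copied 'VJ' from pos 2. Output: "VJVJVVJ"
Token 6: backref(off=1, len=3) (overlapping!). Copied 'JJJ' from pos 6. Output: "VJVJVVJJJJ"
Token 7: literal('N'). Output: "VJVJVVJJJJN"
Token 8: backref(off=8, len=5). Copied 'JVVJJ' from pos 3. Output: "VJVJVVJJJJNJVVJJ"
Token 9: literal('A'). Output: "VJVJVVJJJJNJVVJJA"
Token 10: literal('K'). Output: "VJVJVVJJJJNJVVJJAK"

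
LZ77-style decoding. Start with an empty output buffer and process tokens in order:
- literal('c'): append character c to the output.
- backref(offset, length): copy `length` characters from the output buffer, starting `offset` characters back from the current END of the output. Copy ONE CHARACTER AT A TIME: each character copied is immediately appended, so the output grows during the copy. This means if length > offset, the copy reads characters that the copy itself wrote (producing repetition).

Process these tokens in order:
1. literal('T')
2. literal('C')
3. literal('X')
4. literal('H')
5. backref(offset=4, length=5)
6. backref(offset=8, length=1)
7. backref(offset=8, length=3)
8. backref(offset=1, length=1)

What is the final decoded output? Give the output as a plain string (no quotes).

Answer: TCXHTCXHTCXHTT

Derivation:
Token 1: literal('T'). Output: "T"
Token 2: literal('C'). Output: "TC"
Token 3: literal('X'). Output: "TCX"
Token 4: literal('H'). Output: "TCXH"
Token 5: backref(off=4, len=5) (overlapping!). Copied 'TCXHT' from pos 0. Output: "TCXHTCXHT"
Token 6: backref(off=8, len=1). Copied 'C' from pos 1. Output: "TCXHTCXHTC"
Token 7: backref(off=8, len=3). Copied 'XHT' from pos 2. Output: "TCXHTCXHTCXHT"
Token 8: backref(off=1, len=1). Copied 'T' from pos 12. Output: "TCXHTCXHTCXHTT"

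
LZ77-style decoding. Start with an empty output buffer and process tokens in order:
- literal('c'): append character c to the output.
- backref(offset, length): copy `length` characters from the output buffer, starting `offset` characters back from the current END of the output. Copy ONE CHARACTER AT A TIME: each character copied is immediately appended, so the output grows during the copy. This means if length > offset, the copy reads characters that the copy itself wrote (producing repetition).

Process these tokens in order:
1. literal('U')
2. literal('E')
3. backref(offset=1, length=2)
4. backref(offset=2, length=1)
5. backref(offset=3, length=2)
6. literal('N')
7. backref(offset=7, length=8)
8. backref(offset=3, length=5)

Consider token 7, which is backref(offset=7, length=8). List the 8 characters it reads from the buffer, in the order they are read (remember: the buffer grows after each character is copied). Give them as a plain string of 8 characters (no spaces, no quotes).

Answer: EEEEEENE

Derivation:
Token 1: literal('U'). Output: "U"
Token 2: literal('E'). Output: "UE"
Token 3: backref(off=1, len=2) (overlapping!). Copied 'EE' from pos 1. Output: "UEEE"
Token 4: backref(off=2, len=1). Copied 'E' from pos 2. Output: "UEEEE"
Token 5: backref(off=3, len=2). Copied 'EE' from pos 2. Output: "UEEEEEE"
Token 6: literal('N'). Output: "UEEEEEEN"
Token 7: backref(off=7, len=8). Buffer before: "UEEEEEEN" (len 8)
  byte 1: read out[1]='E', append. Buffer now: "UEEEEEENE"
  byte 2: read out[2]='E', append. Buffer now: "UEEEEEENEE"
  byte 3: read out[3]='E', append. Buffer now: "UEEEEEENEEE"
  byte 4: read out[4]='E', append. Buffer now: "UEEEEEENEEEE"
  byte 5: read out[5]='E', append. Buffer now: "UEEEEEENEEEEE"
  byte 6: read out[6]='E', append. Buffer now: "UEEEEEENEEEEEE"
  byte 7: read out[7]='N', append. Buffer now: "UEEEEEENEEEEEEN"
  byte 8: read out[8]='E', append. Buffer now: "UEEEEEENEEEEEENE"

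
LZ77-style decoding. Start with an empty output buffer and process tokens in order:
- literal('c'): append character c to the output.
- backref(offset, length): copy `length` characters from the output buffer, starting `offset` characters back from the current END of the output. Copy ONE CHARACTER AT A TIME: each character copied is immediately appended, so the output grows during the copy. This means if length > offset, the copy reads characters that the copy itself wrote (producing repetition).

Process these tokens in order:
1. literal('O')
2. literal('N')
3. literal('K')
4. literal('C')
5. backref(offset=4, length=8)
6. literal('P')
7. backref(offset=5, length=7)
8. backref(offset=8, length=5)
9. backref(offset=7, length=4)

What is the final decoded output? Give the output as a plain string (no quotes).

Answer: ONKCONKCONKCPONKCPONPONKCONPO

Derivation:
Token 1: literal('O'). Output: "O"
Token 2: literal('N'). Output: "ON"
Token 3: literal('K'). Output: "ONK"
Token 4: literal('C'). Output: "ONKC"
Token 5: backref(off=4, len=8) (overlapping!). Copied 'ONKCONKC' from pos 0. Output: "ONKCONKCONKC"
Token 6: literal('P'). Output: "ONKCONKCONKCP"
Token 7: backref(off=5, len=7) (overlapping!). Copied 'ONKCPON' from pos 8. Output: "ONKCONKCONKCPONKCPON"
Token 8: backref(off=8, len=5). Copied 'PONKC' from pos 12. Output: "ONKCONKCONKCPONKCPONPONKC"
Token 9: backref(off=7, len=4). Copied 'ONPO' from pos 18. Output: "ONKCONKCONKCPONKCPONPONKCONPO"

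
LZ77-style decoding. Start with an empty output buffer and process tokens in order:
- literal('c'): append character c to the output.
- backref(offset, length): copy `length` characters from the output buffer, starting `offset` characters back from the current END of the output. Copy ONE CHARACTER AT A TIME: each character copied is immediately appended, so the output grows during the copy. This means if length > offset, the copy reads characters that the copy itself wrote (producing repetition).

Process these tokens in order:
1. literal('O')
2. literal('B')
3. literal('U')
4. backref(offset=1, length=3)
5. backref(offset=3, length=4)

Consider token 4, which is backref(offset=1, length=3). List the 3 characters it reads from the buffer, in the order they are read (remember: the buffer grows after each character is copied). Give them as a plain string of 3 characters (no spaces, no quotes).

Answer: UUU

Derivation:
Token 1: literal('O'). Output: "O"
Token 2: literal('B'). Output: "OB"
Token 3: literal('U'). Output: "OBU"
Token 4: backref(off=1, len=3). Buffer before: "OBU" (len 3)
  byte 1: read out[2]='U', append. Buffer now: "OBUU"
  byte 2: read out[3]='U', append. Buffer now: "OBUUU"
  byte 3: read out[4]='U', append. Buffer now: "OBUUUU"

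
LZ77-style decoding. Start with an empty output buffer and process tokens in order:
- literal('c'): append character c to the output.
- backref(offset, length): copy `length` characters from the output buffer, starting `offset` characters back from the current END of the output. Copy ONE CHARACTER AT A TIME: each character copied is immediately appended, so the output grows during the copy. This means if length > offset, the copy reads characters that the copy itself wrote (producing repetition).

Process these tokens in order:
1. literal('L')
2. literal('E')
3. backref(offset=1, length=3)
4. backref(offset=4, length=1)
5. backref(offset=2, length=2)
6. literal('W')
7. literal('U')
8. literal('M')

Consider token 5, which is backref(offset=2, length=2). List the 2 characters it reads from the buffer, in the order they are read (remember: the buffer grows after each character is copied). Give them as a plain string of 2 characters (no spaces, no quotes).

Token 1: literal('L'). Output: "L"
Token 2: literal('E'). Output: "LE"
Token 3: backref(off=1, len=3) (overlapping!). Copied 'EEE' from pos 1. Output: "LEEEE"
Token 4: backref(off=4, len=1). Copied 'E' from pos 1. Output: "LEEEEE"
Token 5: backref(off=2, len=2). Buffer before: "LEEEEE" (len 6)
  byte 1: read out[4]='E', append. Buffer now: "LEEEEEE"
  byte 2: read out[5]='E', append. Buffer now: "LEEEEEEE"

Answer: EE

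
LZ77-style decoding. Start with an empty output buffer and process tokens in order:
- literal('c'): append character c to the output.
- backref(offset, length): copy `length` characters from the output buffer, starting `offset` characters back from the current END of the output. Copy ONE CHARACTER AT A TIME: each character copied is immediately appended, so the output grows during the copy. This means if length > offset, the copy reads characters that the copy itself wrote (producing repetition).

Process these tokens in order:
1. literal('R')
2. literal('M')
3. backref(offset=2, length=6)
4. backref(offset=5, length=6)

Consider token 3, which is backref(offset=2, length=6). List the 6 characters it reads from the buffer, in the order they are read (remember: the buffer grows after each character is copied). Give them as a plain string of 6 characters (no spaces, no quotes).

Answer: RMRMRM

Derivation:
Token 1: literal('R'). Output: "R"
Token 2: literal('M'). Output: "RM"
Token 3: backref(off=2, len=6). Buffer before: "RM" (len 2)
  byte 1: read out[0]='R', append. Buffer now: "RMR"
  byte 2: read out[1]='M', append. Buffer now: "RMRM"
  byte 3: read out[2]='R', append. Buffer now: "RMRMR"
  byte 4: read out[3]='M', append. Buffer now: "RMRMRM"
  byte 5: read out[4]='R', append. Buffer now: "RMRMRMR"
  byte 6: read out[5]='M', append. Buffer now: "RMRMRMRM"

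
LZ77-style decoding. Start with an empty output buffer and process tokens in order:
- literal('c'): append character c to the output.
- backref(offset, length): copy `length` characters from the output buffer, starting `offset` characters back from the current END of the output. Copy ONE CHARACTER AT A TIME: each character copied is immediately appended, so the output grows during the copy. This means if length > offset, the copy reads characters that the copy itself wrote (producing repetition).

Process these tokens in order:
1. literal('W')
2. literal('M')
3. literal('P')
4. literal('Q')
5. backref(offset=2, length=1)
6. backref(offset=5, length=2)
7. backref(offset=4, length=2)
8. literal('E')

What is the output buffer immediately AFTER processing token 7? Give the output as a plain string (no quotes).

Token 1: literal('W'). Output: "W"
Token 2: literal('M'). Output: "WM"
Token 3: literal('P'). Output: "WMP"
Token 4: literal('Q'). Output: "WMPQ"
Token 5: backref(off=2, len=1). Copied 'P' from pos 2. Output: "WMPQP"
Token 6: backref(off=5, len=2). Copied 'WM' from pos 0. Output: "WMPQPWM"
Token 7: backref(off=4, len=2). Copied 'QP' from pos 3. Output: "WMPQPWMQP"

Answer: WMPQPWMQP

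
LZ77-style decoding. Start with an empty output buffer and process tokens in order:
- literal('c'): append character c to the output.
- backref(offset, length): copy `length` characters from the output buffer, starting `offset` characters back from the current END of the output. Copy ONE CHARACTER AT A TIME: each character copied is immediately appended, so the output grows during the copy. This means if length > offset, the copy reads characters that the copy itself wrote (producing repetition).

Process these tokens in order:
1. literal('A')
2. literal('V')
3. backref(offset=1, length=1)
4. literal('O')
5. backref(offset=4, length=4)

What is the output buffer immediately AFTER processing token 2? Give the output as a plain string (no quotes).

Answer: AV

Derivation:
Token 1: literal('A'). Output: "A"
Token 2: literal('V'). Output: "AV"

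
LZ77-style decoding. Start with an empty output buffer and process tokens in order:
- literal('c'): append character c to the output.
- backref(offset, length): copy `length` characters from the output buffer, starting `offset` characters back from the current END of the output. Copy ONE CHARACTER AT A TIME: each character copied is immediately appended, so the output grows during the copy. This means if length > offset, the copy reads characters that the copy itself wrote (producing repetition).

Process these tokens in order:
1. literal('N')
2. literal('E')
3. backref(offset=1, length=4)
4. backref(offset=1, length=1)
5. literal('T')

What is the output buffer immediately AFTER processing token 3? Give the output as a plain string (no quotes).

Token 1: literal('N'). Output: "N"
Token 2: literal('E'). Output: "NE"
Token 3: backref(off=1, len=4) (overlapping!). Copied 'EEEE' from pos 1. Output: "NEEEEE"

Answer: NEEEEE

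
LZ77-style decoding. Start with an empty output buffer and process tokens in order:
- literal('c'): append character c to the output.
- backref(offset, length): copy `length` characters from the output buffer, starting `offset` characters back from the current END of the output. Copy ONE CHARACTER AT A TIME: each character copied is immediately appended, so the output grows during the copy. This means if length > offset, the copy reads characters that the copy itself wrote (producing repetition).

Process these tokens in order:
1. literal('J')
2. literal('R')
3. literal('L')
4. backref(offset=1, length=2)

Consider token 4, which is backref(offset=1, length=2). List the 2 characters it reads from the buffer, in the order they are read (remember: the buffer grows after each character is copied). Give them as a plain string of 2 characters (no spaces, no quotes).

Answer: LL

Derivation:
Token 1: literal('J'). Output: "J"
Token 2: literal('R'). Output: "JR"
Token 3: literal('L'). Output: "JRL"
Token 4: backref(off=1, len=2). Buffer before: "JRL" (len 3)
  byte 1: read out[2]='L', append. Buffer now: "JRLL"
  byte 2: read out[3]='L', append. Buffer now: "JRLLL"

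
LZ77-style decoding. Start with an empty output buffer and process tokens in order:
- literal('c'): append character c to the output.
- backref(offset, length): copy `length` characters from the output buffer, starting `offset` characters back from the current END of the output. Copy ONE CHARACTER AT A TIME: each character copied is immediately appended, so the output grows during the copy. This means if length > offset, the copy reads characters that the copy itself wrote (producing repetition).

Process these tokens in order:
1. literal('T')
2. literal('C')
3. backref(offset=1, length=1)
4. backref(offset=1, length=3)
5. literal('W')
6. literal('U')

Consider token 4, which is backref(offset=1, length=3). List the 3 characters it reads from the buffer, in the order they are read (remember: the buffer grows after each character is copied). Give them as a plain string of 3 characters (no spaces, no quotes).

Token 1: literal('T'). Output: "T"
Token 2: literal('C'). Output: "TC"
Token 3: backref(off=1, len=1). Copied 'C' from pos 1. Output: "TCC"
Token 4: backref(off=1, len=3). Buffer before: "TCC" (len 3)
  byte 1: read out[2]='C', append. Buffer now: "TCCC"
  byte 2: read out[3]='C', append. Buffer now: "TCCCC"
  byte 3: read out[4]='C', append. Buffer now: "TCCCCC"

Answer: CCC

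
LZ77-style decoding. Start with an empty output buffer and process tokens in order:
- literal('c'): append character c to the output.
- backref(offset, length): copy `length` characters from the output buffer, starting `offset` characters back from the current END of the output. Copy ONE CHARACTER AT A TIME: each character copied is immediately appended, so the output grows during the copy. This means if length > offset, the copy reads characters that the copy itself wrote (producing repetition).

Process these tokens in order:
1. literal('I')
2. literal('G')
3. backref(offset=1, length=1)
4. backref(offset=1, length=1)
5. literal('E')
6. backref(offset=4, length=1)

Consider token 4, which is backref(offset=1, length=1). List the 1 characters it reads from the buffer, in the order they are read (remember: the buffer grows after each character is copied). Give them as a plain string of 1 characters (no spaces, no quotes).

Answer: G

Derivation:
Token 1: literal('I'). Output: "I"
Token 2: literal('G'). Output: "IG"
Token 3: backref(off=1, len=1). Copied 'G' from pos 1. Output: "IGG"
Token 4: backref(off=1, len=1). Buffer before: "IGG" (len 3)
  byte 1: read out[2]='G', append. Buffer now: "IGGG"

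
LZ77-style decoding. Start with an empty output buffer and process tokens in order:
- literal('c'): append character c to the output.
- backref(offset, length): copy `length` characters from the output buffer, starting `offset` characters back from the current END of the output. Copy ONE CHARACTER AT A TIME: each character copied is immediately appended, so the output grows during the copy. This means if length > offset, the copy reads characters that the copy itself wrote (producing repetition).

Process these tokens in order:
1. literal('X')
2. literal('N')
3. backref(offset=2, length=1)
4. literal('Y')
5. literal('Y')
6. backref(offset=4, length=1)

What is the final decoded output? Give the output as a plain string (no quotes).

Token 1: literal('X'). Output: "X"
Token 2: literal('N'). Output: "XN"
Token 3: backref(off=2, len=1). Copied 'X' from pos 0. Output: "XNX"
Token 4: literal('Y'). Output: "XNXY"
Token 5: literal('Y'). Output: "XNXYY"
Token 6: backref(off=4, len=1). Copied 'N' from pos 1. Output: "XNXYYN"

Answer: XNXYYN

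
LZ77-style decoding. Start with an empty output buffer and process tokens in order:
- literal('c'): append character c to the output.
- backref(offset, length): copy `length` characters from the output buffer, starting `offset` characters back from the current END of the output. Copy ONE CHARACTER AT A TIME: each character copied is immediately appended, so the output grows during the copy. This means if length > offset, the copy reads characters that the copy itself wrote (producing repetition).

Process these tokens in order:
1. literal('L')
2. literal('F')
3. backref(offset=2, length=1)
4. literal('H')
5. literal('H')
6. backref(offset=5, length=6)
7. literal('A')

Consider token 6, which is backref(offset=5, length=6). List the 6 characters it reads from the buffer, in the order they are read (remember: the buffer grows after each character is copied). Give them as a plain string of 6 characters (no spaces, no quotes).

Token 1: literal('L'). Output: "L"
Token 2: literal('F'). Output: "LF"
Token 3: backref(off=2, len=1). Copied 'L' from pos 0. Output: "LFL"
Token 4: literal('H'). Output: "LFLH"
Token 5: literal('H'). Output: "LFLHH"
Token 6: backref(off=5, len=6). Buffer before: "LFLHH" (len 5)
  byte 1: read out[0]='L', append. Buffer now: "LFLHHL"
  byte 2: read out[1]='F', append. Buffer now: "LFLHHLF"
  byte 3: read out[2]='L', append. Buffer now: "LFLHHLFL"
  byte 4: read out[3]='H', append. Buffer now: "LFLHHLFLH"
  byte 5: read out[4]='H', append. Buffer now: "LFLHHLFLHH"
  byte 6: read out[5]='L', append. Buffer now: "LFLHHLFLHHL"

Answer: LFLHHL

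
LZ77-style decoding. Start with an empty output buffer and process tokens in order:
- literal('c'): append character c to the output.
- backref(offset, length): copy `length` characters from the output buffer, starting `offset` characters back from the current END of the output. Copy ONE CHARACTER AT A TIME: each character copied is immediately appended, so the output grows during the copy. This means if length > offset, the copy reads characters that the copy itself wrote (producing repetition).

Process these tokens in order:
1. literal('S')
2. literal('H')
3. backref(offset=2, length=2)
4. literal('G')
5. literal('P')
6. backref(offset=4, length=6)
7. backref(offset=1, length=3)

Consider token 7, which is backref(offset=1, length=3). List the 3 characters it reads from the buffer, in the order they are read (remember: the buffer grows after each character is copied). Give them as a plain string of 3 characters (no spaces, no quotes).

Token 1: literal('S'). Output: "S"
Token 2: literal('H'). Output: "SH"
Token 3: backref(off=2, len=2). Copied 'SH' from pos 0. Output: "SHSH"
Token 4: literal('G'). Output: "SHSHG"
Token 5: literal('P'). Output: "SHSHGP"
Token 6: backref(off=4, len=6) (overlapping!). Copied 'SHGPSH' from pos 2. Output: "SHSHGPSHGPSH"
Token 7: backref(off=1, len=3). Buffer before: "SHSHGPSHGPSH" (len 12)
  byte 1: read out[11]='H', append. Buffer now: "SHSHGPSHGPSHH"
  byte 2: read out[12]='H', append. Buffer now: "SHSHGPSHGPSHHH"
  byte 3: read out[13]='H', append. Buffer now: "SHSHGPSHGPSHHHH"

Answer: HHH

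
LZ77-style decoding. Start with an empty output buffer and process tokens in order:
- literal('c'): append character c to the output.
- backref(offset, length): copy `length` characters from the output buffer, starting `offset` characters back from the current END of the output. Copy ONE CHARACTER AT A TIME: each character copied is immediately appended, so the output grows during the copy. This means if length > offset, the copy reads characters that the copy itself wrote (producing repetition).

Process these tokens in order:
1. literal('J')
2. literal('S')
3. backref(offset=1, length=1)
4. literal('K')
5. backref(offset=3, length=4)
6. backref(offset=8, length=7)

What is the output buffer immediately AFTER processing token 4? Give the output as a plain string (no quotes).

Token 1: literal('J'). Output: "J"
Token 2: literal('S'). Output: "JS"
Token 3: backref(off=1, len=1). Copied 'S' from pos 1. Output: "JSS"
Token 4: literal('K'). Output: "JSSK"

Answer: JSSK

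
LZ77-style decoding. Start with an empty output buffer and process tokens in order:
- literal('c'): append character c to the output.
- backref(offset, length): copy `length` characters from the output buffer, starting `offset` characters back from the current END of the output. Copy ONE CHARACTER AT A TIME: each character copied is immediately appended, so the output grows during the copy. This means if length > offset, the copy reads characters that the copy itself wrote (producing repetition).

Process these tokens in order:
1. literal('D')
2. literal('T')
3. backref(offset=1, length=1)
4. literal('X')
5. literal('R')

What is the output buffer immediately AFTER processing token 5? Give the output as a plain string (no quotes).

Token 1: literal('D'). Output: "D"
Token 2: literal('T'). Output: "DT"
Token 3: backref(off=1, len=1). Copied 'T' from pos 1. Output: "DTT"
Token 4: literal('X'). Output: "DTTX"
Token 5: literal('R'). Output: "DTTXR"

Answer: DTTXR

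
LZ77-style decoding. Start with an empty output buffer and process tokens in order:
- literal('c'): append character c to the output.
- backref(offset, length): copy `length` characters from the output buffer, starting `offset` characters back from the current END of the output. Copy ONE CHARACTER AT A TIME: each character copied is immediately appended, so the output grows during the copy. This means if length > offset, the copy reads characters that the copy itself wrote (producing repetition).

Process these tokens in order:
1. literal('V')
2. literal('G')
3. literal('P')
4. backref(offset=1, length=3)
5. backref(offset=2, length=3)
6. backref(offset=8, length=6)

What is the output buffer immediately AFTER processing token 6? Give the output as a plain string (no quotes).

Token 1: literal('V'). Output: "V"
Token 2: literal('G'). Output: "VG"
Token 3: literal('P'). Output: "VGP"
Token 4: backref(off=1, len=3) (overlapping!). Copied 'PPP' from pos 2. Output: "VGPPPP"
Token 5: backref(off=2, len=3) (overlapping!). Copied 'PPP' from pos 4. Output: "VGPPPPPPP"
Token 6: backref(off=8, len=6). Copied 'GPPPPP' from pos 1. Output: "VGPPPPPPPGPPPPP"

Answer: VGPPPPPPPGPPPPP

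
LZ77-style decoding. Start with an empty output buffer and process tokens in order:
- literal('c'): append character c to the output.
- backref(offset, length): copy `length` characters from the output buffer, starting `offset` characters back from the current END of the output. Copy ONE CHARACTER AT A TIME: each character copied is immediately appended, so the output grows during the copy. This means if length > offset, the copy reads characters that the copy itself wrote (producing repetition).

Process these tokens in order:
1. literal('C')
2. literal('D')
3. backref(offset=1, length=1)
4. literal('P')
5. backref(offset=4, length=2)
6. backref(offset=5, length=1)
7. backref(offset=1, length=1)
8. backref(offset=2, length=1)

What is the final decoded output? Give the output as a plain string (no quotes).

Token 1: literal('C'). Output: "C"
Token 2: literal('D'). Output: "CD"
Token 3: backref(off=1, len=1). Copied 'D' from pos 1. Output: "CDD"
Token 4: literal('P'). Output: "CDDP"
Token 5: backref(off=4, len=2). Copied 'CD' from pos 0. Output: "CDDPCD"
Token 6: backref(off=5, len=1). Copied 'D' from pos 1. Output: "CDDPCDD"
Token 7: backref(off=1, len=1). Copied 'D' from pos 6. Output: "CDDPCDDD"
Token 8: backref(off=2, len=1). Copied 'D' from pos 6. Output: "CDDPCDDDD"

Answer: CDDPCDDDD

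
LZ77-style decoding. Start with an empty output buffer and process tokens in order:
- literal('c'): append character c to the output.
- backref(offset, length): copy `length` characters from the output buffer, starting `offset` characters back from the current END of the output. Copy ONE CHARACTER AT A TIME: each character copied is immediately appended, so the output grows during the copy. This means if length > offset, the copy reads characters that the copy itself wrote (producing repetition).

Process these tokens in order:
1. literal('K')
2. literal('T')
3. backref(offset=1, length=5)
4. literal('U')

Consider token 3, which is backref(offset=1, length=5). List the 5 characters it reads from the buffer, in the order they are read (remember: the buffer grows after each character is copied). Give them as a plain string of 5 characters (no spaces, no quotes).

Answer: TTTTT

Derivation:
Token 1: literal('K'). Output: "K"
Token 2: literal('T'). Output: "KT"
Token 3: backref(off=1, len=5). Buffer before: "KT" (len 2)
  byte 1: read out[1]='T', append. Buffer now: "KTT"
  byte 2: read out[2]='T', append. Buffer now: "KTTT"
  byte 3: read out[3]='T', append. Buffer now: "KTTTT"
  byte 4: read out[4]='T', append. Buffer now: "KTTTTT"
  byte 5: read out[5]='T', append. Buffer now: "KTTTTTT"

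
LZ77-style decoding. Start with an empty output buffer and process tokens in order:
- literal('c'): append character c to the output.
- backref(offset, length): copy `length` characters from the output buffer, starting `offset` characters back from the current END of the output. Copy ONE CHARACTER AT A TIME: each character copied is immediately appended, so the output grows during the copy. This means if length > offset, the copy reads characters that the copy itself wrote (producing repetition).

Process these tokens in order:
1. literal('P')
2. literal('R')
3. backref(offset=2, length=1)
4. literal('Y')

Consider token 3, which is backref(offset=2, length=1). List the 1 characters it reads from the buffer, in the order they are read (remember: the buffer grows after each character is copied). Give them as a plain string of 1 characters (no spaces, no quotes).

Answer: P

Derivation:
Token 1: literal('P'). Output: "P"
Token 2: literal('R'). Output: "PR"
Token 3: backref(off=2, len=1). Buffer before: "PR" (len 2)
  byte 1: read out[0]='P', append. Buffer now: "PRP"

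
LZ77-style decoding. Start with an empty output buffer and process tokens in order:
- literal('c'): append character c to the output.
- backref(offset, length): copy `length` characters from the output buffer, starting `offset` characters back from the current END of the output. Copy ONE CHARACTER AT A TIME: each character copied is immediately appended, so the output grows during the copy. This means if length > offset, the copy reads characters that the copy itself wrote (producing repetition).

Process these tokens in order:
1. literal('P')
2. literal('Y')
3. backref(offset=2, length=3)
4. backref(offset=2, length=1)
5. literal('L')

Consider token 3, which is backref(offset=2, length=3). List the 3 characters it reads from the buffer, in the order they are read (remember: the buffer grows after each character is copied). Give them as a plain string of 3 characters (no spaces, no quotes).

Answer: PYP

Derivation:
Token 1: literal('P'). Output: "P"
Token 2: literal('Y'). Output: "PY"
Token 3: backref(off=2, len=3). Buffer before: "PY" (len 2)
  byte 1: read out[0]='P', append. Buffer now: "PYP"
  byte 2: read out[1]='Y', append. Buffer now: "PYPY"
  byte 3: read out[2]='P', append. Buffer now: "PYPYP"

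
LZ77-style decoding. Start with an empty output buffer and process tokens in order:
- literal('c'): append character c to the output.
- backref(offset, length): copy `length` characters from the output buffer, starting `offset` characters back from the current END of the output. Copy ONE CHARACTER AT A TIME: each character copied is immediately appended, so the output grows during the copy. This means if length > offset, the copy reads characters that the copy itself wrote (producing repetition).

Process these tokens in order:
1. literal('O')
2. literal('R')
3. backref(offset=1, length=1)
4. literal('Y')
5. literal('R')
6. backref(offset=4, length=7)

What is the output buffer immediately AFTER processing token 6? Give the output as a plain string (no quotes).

Answer: ORRYRRRYRRRY

Derivation:
Token 1: literal('O'). Output: "O"
Token 2: literal('R'). Output: "OR"
Token 3: backref(off=1, len=1). Copied 'R' from pos 1. Output: "ORR"
Token 4: literal('Y'). Output: "ORRY"
Token 5: literal('R'). Output: "ORRYR"
Token 6: backref(off=4, len=7) (overlapping!). Copied 'RRYRRRY' from pos 1. Output: "ORRYRRRYRRRY"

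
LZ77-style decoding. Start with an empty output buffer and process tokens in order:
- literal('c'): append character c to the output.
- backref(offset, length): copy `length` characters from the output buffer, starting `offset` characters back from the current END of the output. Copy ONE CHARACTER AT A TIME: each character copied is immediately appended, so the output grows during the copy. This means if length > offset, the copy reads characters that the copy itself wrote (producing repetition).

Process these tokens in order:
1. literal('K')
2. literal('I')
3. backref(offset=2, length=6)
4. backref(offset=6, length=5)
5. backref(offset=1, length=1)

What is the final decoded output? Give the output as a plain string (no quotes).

Token 1: literal('K'). Output: "K"
Token 2: literal('I'). Output: "KI"
Token 3: backref(off=2, len=6) (overlapping!). Copied 'KIKIKI' from pos 0. Output: "KIKIKIKI"
Token 4: backref(off=6, len=5). Copied 'KIKIK' from pos 2. Output: "KIKIKIKIKIKIK"
Token 5: backref(off=1, len=1). Copied 'K' from pos 12. Output: "KIKIKIKIKIKIKK"

Answer: KIKIKIKIKIKIKK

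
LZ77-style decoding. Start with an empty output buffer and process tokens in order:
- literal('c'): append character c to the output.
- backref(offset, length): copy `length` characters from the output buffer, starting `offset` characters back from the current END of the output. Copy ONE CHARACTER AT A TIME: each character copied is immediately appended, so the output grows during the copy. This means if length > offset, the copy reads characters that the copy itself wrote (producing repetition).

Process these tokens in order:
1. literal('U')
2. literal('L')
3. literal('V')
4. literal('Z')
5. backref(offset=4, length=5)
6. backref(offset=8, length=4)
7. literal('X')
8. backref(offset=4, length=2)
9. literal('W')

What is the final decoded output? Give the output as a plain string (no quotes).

Token 1: literal('U'). Output: "U"
Token 2: literal('L'). Output: "UL"
Token 3: literal('V'). Output: "ULV"
Token 4: literal('Z'). Output: "ULVZ"
Token 5: backref(off=4, len=5) (overlapping!). Copied 'ULVZU' from pos 0. Output: "ULVZULVZU"
Token 6: backref(off=8, len=4). Copied 'LVZU' from pos 1. Output: "ULVZULVZULVZU"
Token 7: literal('X'). Output: "ULVZULVZULVZUX"
Token 8: backref(off=4, len=2). Copied 'VZ' from pos 10. Output: "ULVZULVZULVZUXVZ"
Token 9: literal('W'). Output: "ULVZULVZULVZUXVZW"

Answer: ULVZULVZULVZUXVZW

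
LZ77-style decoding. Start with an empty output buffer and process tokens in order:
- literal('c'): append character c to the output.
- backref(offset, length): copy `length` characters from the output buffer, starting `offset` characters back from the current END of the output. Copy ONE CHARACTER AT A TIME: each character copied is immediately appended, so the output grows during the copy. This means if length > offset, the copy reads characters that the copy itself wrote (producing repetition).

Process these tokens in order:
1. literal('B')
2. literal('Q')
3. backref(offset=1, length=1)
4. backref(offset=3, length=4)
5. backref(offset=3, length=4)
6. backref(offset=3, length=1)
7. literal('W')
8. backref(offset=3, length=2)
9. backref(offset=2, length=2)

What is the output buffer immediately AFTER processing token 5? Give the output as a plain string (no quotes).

Token 1: literal('B'). Output: "B"
Token 2: literal('Q'). Output: "BQ"
Token 3: backref(off=1, len=1). Copied 'Q' from pos 1. Output: "BQQ"
Token 4: backref(off=3, len=4) (overlapping!). Copied 'BQQB' from pos 0. Output: "BQQBQQB"
Token 5: backref(off=3, len=4) (overlapping!). Copied 'QQBQ' from pos 4. Output: "BQQBQQBQQBQ"

Answer: BQQBQQBQQBQ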